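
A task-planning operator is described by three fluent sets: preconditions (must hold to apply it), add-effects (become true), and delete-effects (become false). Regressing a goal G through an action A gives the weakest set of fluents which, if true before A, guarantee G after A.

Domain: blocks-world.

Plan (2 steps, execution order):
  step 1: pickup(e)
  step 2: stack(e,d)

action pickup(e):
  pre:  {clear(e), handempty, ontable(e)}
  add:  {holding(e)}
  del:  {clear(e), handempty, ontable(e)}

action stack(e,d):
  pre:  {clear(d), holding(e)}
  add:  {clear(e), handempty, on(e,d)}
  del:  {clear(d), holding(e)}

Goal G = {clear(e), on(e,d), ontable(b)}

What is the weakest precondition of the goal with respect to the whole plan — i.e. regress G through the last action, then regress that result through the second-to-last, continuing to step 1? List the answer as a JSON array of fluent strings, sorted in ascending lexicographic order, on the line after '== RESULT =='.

Work backward from the goal:
  through step 2 (stack(e,d)): drop {clear(e), on(e,d)}, keep {ontable(b)}, require {clear(d), holding(e)}
    → {clear(d), holding(e), ontable(b)}
  through step 1 (pickup(e)): drop {holding(e)}, keep {clear(d), ontable(b)}, require {clear(e), handempty, ontable(e)}
    → {clear(d), clear(e), handempty, ontable(b), ontable(e)}

== RESULT ==
["clear(d)", "clear(e)", "handempty", "ontable(b)", "ontable(e)"]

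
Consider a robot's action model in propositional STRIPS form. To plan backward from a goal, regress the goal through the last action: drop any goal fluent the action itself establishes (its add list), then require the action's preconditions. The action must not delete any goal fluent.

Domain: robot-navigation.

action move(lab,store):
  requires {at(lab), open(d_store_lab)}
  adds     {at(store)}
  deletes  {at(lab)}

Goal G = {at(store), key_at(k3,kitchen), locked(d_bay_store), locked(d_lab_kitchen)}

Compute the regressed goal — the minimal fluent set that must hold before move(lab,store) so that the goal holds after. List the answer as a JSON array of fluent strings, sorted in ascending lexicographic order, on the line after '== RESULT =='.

Regress:
  G ∩ del = {}  (empty — regression defined)
  G \ add = {at(store), key_at(k3,kitchen), locked(d_bay_store), locked(d_lab_kitchen)} \ {at(store)} = {key_at(k3,kitchen), locked(d_bay_store), locked(d_lab_kitchen)}
  ∪ pre   = {key_at(k3,kitchen), locked(d_bay_store), locked(d_lab_kitchen)} ∪ {at(lab), open(d_store_lab)}
          = {at(lab), key_at(k3,kitchen), locked(d_bay_store), locked(d_lab_kitchen), open(d_store_lab)}

== RESULT ==
["at(lab)", "key_at(k3,kitchen)", "locked(d_bay_store)", "locked(d_lab_kitchen)", "open(d_store_lab)"]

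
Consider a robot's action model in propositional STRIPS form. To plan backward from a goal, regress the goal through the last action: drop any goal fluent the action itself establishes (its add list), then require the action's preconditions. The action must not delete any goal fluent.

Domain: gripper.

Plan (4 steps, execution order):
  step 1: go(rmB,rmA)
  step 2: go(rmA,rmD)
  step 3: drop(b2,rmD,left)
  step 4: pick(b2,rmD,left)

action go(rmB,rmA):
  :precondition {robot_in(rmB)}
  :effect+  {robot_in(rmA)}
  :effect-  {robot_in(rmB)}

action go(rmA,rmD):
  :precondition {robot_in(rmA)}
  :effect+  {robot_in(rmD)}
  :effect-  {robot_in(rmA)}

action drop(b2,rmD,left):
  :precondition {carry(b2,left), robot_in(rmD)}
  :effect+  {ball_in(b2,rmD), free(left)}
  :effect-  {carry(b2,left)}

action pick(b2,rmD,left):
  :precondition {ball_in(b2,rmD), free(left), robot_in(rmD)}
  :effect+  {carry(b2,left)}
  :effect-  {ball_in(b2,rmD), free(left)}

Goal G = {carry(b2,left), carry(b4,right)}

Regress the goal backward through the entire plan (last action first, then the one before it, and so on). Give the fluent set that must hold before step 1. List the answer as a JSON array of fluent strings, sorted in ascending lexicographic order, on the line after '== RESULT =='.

Regress step by step:
  through step 4 (pick(b2,rmD,left)): drop {carry(b2,left)}, keep {carry(b4,right)}, require {ball_in(b2,rmD), free(left), robot_in(rmD)}
    → {ball_in(b2,rmD), carry(b4,right), free(left), robot_in(rmD)}
  through step 3 (drop(b2,rmD,left)): drop {ball_in(b2,rmD), free(left)}, keep {carry(b4,right), robot_in(rmD)}, require {carry(b2,left), robot_in(rmD)}
    → {carry(b2,left), carry(b4,right), robot_in(rmD)}
  through step 2 (go(rmA,rmD)): drop {robot_in(rmD)}, keep {carry(b2,left), carry(b4,right)}, require {robot_in(rmA)}
    → {carry(b2,left), carry(b4,right), robot_in(rmA)}
  through step 1 (go(rmB,rmA)): drop {robot_in(rmA)}, keep {carry(b2,left), carry(b4,right)}, require {robot_in(rmB)}
    → {carry(b2,left), carry(b4,right), robot_in(rmB)}

== RESULT ==
["carry(b2,left)", "carry(b4,right)", "robot_in(rmB)"]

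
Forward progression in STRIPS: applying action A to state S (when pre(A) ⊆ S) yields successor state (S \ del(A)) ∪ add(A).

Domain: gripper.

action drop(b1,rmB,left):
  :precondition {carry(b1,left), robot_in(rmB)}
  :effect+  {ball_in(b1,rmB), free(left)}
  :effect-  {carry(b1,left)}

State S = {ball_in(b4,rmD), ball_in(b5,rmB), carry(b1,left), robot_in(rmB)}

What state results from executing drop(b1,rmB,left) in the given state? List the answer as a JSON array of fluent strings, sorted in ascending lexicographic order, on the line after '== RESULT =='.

Progress:
  pre ⊆ S: {carry(b1,left), robot_in(rmB)} ⊆ S  — applicable
  S \ del = {ball_in(b4,rmD), ball_in(b5,rmB), robot_in(rmB)}
  ∪ add   = {ball_in(b1,rmB), ball_in(b4,rmD), ball_in(b5,rmB), free(left), robot_in(rmB)}

== RESULT ==
["ball_in(b1,rmB)", "ball_in(b4,rmD)", "ball_in(b5,rmB)", "free(left)", "robot_in(rmB)"]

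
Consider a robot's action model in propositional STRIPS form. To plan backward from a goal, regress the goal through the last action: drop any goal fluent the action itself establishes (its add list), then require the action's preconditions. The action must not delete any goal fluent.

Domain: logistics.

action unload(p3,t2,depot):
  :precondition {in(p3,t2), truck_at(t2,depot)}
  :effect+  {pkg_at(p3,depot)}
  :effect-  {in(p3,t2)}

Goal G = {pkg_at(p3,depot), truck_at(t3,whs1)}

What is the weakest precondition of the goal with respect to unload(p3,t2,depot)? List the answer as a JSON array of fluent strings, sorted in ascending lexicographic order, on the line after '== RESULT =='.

Compute (G \ add) ∪ pre:
  G ∩ del = {}  (empty — regression defined)
  G \ add = {pkg_at(p3,depot), truck_at(t3,whs1)} \ {pkg_at(p3,depot)} = {truck_at(t3,whs1)}
  ∪ pre   = {truck_at(t3,whs1)} ∪ {in(p3,t2), truck_at(t2,depot)}
          = {in(p3,t2), truck_at(t2,depot), truck_at(t3,whs1)}

== RESULT ==
["in(p3,t2)", "truck_at(t2,depot)", "truck_at(t3,whs1)"]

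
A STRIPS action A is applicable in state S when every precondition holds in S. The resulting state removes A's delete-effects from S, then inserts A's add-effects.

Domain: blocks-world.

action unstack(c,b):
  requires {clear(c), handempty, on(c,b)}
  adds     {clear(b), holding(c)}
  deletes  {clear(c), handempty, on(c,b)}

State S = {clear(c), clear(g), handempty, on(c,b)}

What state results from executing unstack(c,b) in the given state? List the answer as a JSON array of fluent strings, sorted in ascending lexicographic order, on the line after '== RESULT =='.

Progress:
  pre ⊆ S: {clear(c), handempty, on(c,b)} ⊆ S  — applicable
  S \ del = {clear(g)}
  ∪ add   = {clear(b), clear(g), holding(c)}

== RESULT ==
["clear(b)", "clear(g)", "holding(c)"]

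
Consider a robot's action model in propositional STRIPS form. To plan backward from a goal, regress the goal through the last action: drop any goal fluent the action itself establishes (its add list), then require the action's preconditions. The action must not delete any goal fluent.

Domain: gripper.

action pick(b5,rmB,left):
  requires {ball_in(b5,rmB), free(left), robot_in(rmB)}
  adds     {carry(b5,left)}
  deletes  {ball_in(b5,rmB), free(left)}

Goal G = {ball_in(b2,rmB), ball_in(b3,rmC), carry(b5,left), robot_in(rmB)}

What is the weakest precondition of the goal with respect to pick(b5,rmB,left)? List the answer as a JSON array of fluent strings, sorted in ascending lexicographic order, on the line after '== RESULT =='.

Regress:
  G ∩ del = {}  (empty — regression defined)
  G \ add = {ball_in(b2,rmB), ball_in(b3,rmC), carry(b5,left), robot_in(rmB)} \ {carry(b5,left)} = {ball_in(b2,rmB), ball_in(b3,rmC), robot_in(rmB)}
  ∪ pre   = {ball_in(b2,rmB), ball_in(b3,rmC), robot_in(rmB)} ∪ {ball_in(b5,rmB), free(left), robot_in(rmB)}
          = {ball_in(b2,rmB), ball_in(b3,rmC), ball_in(b5,rmB), free(left), robot_in(rmB)}

== RESULT ==
["ball_in(b2,rmB)", "ball_in(b3,rmC)", "ball_in(b5,rmB)", "free(left)", "robot_in(rmB)"]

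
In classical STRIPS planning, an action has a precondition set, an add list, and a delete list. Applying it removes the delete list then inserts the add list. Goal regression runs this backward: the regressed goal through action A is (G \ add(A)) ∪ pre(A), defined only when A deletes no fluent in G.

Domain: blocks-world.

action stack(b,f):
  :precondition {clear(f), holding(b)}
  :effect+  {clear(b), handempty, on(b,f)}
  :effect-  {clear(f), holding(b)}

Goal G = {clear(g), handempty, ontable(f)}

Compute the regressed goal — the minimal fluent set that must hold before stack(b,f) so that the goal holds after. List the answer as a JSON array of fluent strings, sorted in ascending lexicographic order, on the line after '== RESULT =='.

Compute (G \ add) ∪ pre:
  G ∩ del = {}  (empty — regression defined)
  G \ add = {clear(g), handempty, ontable(f)} \ {clear(b), handempty, on(b,f)} = {clear(g), ontable(f)}
  ∪ pre   = {clear(g), ontable(f)} ∪ {clear(f), holding(b)}
          = {clear(f), clear(g), holding(b), ontable(f)}

== RESULT ==
["clear(f)", "clear(g)", "holding(b)", "ontable(f)"]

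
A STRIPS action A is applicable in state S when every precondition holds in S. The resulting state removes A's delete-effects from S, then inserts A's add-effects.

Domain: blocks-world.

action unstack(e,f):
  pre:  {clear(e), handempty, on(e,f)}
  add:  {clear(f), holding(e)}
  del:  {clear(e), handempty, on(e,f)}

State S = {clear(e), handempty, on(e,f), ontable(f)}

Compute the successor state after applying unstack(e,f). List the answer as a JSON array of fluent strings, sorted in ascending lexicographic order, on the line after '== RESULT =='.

Progress:
  pre ⊆ S: {clear(e), handempty, on(e,f)} ⊆ S  — applicable
  S \ del = {ontable(f)}
  ∪ add   = {clear(f), holding(e), ontable(f)}

== RESULT ==
["clear(f)", "holding(e)", "ontable(f)"]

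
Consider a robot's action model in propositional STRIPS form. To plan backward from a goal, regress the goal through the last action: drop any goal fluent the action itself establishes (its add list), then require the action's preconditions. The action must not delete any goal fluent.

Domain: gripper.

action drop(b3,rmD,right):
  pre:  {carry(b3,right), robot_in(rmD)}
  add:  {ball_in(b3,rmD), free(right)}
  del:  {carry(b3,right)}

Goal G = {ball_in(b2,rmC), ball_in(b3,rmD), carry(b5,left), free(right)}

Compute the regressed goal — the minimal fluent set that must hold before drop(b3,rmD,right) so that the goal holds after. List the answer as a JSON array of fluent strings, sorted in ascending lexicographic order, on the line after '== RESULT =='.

Compute (G \ add) ∪ pre:
  G ∩ del = {}  (empty — regression defined)
  G \ add = {ball_in(b2,rmC), ball_in(b3,rmD), carry(b5,left), free(right)} \ {ball_in(b3,rmD), free(right)} = {ball_in(b2,rmC), carry(b5,left)}
  ∪ pre   = {ball_in(b2,rmC), carry(b5,left)} ∪ {carry(b3,right), robot_in(rmD)}
          = {ball_in(b2,rmC), carry(b3,right), carry(b5,left), robot_in(rmD)}

== RESULT ==
["ball_in(b2,rmC)", "carry(b3,right)", "carry(b5,left)", "robot_in(rmD)"]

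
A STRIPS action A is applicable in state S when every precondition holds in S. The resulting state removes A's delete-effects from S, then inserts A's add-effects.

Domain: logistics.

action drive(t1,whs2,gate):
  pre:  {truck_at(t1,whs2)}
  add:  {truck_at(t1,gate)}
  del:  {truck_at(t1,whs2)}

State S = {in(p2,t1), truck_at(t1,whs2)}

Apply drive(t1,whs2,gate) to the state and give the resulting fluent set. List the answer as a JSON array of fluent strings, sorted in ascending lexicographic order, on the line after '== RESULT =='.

Compute (S \ del) ∪ add:
  pre ⊆ S: {truck_at(t1,whs2)} ⊆ S  — applicable
  S \ del = {in(p2,t1)}
  ∪ add   = {in(p2,t1), truck_at(t1,gate)}

== RESULT ==
["in(p2,t1)", "truck_at(t1,gate)"]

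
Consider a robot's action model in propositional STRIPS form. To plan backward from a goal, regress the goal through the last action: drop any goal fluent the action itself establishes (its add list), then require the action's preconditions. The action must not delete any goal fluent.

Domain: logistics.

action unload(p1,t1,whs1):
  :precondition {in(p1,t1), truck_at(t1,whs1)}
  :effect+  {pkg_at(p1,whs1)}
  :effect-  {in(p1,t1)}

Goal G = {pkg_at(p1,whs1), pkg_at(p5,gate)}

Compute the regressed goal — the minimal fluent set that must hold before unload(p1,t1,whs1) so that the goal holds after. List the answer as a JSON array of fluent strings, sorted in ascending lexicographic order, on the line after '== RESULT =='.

Regress:
  G ∩ del = {}  (empty — regression defined)
  G \ add = {pkg_at(p1,whs1), pkg_at(p5,gate)} \ {pkg_at(p1,whs1)} = {pkg_at(p5,gate)}
  ∪ pre   = {pkg_at(p5,gate)} ∪ {in(p1,t1), truck_at(t1,whs1)}
          = {in(p1,t1), pkg_at(p5,gate), truck_at(t1,whs1)}

== RESULT ==
["in(p1,t1)", "pkg_at(p5,gate)", "truck_at(t1,whs1)"]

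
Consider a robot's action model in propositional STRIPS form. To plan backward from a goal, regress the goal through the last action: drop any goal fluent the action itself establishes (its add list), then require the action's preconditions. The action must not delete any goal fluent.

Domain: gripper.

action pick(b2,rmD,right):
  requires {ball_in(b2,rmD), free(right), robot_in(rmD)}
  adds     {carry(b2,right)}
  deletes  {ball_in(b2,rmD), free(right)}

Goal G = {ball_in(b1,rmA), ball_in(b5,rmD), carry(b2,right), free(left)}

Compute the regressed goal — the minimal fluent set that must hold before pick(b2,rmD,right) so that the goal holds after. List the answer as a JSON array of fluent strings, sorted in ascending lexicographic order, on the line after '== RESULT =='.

Regress:
  G ∩ del = {}  (empty — regression defined)
  G \ add = {ball_in(b1,rmA), ball_in(b5,rmD), carry(b2,right), free(left)} \ {carry(b2,right)} = {ball_in(b1,rmA), ball_in(b5,rmD), free(left)}
  ∪ pre   = {ball_in(b1,rmA), ball_in(b5,rmD), free(left)} ∪ {ball_in(b2,rmD), free(right), robot_in(rmD)}
          = {ball_in(b1,rmA), ball_in(b2,rmD), ball_in(b5,rmD), free(left), free(right), robot_in(rmD)}

== RESULT ==
["ball_in(b1,rmA)", "ball_in(b2,rmD)", "ball_in(b5,rmD)", "free(left)", "free(right)", "robot_in(rmD)"]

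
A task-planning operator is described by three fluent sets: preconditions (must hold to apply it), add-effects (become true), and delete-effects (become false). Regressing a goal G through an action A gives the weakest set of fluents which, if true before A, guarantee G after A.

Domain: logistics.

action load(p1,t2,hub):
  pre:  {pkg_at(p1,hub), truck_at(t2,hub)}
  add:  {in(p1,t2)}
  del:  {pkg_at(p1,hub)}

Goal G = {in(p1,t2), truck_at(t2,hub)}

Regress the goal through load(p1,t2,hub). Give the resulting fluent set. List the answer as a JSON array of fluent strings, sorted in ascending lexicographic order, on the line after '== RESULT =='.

Regress:
  G ∩ del = {}  (empty — regression defined)
  G \ add = {in(p1,t2), truck_at(t2,hub)} \ {in(p1,t2)} = {truck_at(t2,hub)}
  ∪ pre   = {truck_at(t2,hub)} ∪ {pkg_at(p1,hub), truck_at(t2,hub)}
          = {pkg_at(p1,hub), truck_at(t2,hub)}

== RESULT ==
["pkg_at(p1,hub)", "truck_at(t2,hub)"]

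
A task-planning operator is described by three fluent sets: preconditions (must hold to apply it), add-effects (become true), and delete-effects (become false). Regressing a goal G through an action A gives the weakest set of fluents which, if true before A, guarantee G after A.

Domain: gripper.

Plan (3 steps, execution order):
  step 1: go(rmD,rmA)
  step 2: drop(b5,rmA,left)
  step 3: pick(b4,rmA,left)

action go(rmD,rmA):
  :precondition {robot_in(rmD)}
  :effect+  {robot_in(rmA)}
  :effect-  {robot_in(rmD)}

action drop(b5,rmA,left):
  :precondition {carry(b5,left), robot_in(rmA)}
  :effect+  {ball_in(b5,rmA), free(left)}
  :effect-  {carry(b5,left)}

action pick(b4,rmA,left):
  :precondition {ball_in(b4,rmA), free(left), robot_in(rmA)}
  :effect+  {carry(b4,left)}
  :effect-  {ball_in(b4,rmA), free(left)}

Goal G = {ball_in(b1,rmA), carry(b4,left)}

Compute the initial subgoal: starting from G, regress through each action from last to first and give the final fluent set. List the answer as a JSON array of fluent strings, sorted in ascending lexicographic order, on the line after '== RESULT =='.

Work backward from the goal:
  through step 3 (pick(b4,rmA,left)): drop {carry(b4,left)}, keep {ball_in(b1,rmA)}, require {ball_in(b4,rmA), free(left), robot_in(rmA)}
    → {ball_in(b1,rmA), ball_in(b4,rmA), free(left), robot_in(rmA)}
  through step 2 (drop(b5,rmA,left)): drop {free(left)}, keep {ball_in(b1,rmA), ball_in(b4,rmA), robot_in(rmA)}, require {carry(b5,left), robot_in(rmA)}
    → {ball_in(b1,rmA), ball_in(b4,rmA), carry(b5,left), robot_in(rmA)}
  through step 1 (go(rmD,rmA)): drop {robot_in(rmA)}, keep {ball_in(b1,rmA), ball_in(b4,rmA), carry(b5,left)}, require {robot_in(rmD)}
    → {ball_in(b1,rmA), ball_in(b4,rmA), carry(b5,left), robot_in(rmD)}

== RESULT ==
["ball_in(b1,rmA)", "ball_in(b4,rmA)", "carry(b5,left)", "robot_in(rmD)"]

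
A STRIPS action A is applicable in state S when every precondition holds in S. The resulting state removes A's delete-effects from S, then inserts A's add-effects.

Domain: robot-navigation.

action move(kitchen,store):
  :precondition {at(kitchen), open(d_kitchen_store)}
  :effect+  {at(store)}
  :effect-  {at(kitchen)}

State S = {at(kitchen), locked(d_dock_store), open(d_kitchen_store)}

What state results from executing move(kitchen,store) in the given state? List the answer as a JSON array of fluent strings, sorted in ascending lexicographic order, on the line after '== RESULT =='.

Progress:
  pre ⊆ S: {at(kitchen), open(d_kitchen_store)} ⊆ S  — applicable
  S \ del = {locked(d_dock_store), open(d_kitchen_store)}
  ∪ add   = {at(store), locked(d_dock_store), open(d_kitchen_store)}

== RESULT ==
["at(store)", "locked(d_dock_store)", "open(d_kitchen_store)"]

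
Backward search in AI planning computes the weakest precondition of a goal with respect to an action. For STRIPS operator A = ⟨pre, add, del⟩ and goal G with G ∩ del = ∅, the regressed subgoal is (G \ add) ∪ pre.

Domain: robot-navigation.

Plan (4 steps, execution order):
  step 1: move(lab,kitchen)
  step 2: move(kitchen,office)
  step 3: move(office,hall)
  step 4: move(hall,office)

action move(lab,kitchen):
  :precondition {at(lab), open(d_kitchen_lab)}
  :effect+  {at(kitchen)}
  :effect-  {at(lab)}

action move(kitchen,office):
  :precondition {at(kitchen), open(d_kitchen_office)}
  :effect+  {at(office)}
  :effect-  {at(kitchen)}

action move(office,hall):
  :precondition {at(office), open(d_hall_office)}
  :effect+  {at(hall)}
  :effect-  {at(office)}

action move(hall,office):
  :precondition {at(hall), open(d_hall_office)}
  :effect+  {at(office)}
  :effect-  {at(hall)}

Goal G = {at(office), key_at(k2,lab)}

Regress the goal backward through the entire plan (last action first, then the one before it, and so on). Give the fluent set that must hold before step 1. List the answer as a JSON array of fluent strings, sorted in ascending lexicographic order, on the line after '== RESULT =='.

Regress step by step:
  through step 4 (move(hall,office)): drop {at(office)}, keep {key_at(k2,lab)}, require {at(hall), open(d_hall_office)}
    → {at(hall), key_at(k2,lab), open(d_hall_office)}
  through step 3 (move(office,hall)): drop {at(hall)}, keep {key_at(k2,lab), open(d_hall_office)}, require {at(office), open(d_hall_office)}
    → {at(office), key_at(k2,lab), open(d_hall_office)}
  through step 2 (move(kitchen,office)): drop {at(office)}, keep {key_at(k2,lab), open(d_hall_office)}, require {at(kitchen), open(d_kitchen_office)}
    → {at(kitchen), key_at(k2,lab), open(d_hall_office), open(d_kitchen_office)}
  through step 1 (move(lab,kitchen)): drop {at(kitchen)}, keep {key_at(k2,lab), open(d_hall_office), open(d_kitchen_office)}, require {at(lab), open(d_kitchen_lab)}
    → {at(lab), key_at(k2,lab), open(d_hall_office), open(d_kitchen_lab), open(d_kitchen_office)}

== RESULT ==
["at(lab)", "key_at(k2,lab)", "open(d_hall_office)", "open(d_kitchen_lab)", "open(d_kitchen_office)"]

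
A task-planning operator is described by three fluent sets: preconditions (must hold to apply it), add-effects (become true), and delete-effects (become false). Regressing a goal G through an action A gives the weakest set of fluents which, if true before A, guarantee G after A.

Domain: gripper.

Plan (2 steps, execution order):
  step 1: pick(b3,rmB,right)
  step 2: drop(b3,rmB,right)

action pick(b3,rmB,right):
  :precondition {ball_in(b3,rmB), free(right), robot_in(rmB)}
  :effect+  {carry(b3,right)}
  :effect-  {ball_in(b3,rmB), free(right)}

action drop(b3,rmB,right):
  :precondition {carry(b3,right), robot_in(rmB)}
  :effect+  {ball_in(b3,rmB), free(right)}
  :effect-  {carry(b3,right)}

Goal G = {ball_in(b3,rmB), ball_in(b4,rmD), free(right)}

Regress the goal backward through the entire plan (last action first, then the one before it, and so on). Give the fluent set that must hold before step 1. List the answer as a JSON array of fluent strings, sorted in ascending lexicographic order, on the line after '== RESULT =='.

Work backward from the goal:
  through step 2 (drop(b3,rmB,right)): drop {ball_in(b3,rmB), free(right)}, keep {ball_in(b4,rmD)}, require {carry(b3,right), robot_in(rmB)}
    → {ball_in(b4,rmD), carry(b3,right), robot_in(rmB)}
  through step 1 (pick(b3,rmB,right)): drop {carry(b3,right)}, keep {ball_in(b4,rmD), robot_in(rmB)}, require {ball_in(b3,rmB), free(right), robot_in(rmB)}
    → {ball_in(b3,rmB), ball_in(b4,rmD), free(right), robot_in(rmB)}

== RESULT ==
["ball_in(b3,rmB)", "ball_in(b4,rmD)", "free(right)", "robot_in(rmB)"]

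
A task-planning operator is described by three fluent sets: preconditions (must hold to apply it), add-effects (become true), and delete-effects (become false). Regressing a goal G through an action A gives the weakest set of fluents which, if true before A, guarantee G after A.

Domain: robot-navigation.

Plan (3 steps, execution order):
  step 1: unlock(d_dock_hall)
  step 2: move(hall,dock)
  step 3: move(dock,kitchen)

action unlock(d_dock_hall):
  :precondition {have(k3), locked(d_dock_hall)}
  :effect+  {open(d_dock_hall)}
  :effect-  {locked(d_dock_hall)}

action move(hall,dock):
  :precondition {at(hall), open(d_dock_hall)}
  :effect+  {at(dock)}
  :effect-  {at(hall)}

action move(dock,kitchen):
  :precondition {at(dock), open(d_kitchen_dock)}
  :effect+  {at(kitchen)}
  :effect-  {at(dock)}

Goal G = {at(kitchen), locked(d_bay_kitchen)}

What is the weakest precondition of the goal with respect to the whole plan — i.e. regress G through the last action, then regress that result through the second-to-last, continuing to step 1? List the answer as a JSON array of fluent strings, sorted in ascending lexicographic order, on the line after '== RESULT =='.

Regress step by step:
  through step 3 (move(dock,kitchen)): drop {at(kitchen)}, keep {locked(d_bay_kitchen)}, require {at(dock), open(d_kitchen_dock)}
    → {at(dock), locked(d_bay_kitchen), open(d_kitchen_dock)}
  through step 2 (move(hall,dock)): drop {at(dock)}, keep {locked(d_bay_kitchen), open(d_kitchen_dock)}, require {at(hall), open(d_dock_hall)}
    → {at(hall), locked(d_bay_kitchen), open(d_dock_hall), open(d_kitchen_dock)}
  through step 1 (unlock(d_dock_hall)): drop {open(d_dock_hall)}, keep {at(hall), locked(d_bay_kitchen), open(d_kitchen_dock)}, require {have(k3), locked(d_dock_hall)}
    → {at(hall), have(k3), locked(d_bay_kitchen), locked(d_dock_hall), open(d_kitchen_dock)}

== RESULT ==
["at(hall)", "have(k3)", "locked(d_bay_kitchen)", "locked(d_dock_hall)", "open(d_kitchen_dock)"]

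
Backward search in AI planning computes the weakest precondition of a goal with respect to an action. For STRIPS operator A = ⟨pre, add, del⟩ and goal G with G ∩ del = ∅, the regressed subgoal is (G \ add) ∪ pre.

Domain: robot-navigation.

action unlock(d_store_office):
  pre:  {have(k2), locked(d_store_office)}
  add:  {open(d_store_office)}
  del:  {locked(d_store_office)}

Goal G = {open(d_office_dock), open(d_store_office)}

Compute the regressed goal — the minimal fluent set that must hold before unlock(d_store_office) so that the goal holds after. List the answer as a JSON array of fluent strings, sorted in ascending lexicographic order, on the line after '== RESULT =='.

Regress:
  G ∩ del = {}  (empty — regression defined)
  G \ add = {open(d_office_dock), open(d_store_office)} \ {open(d_store_office)} = {open(d_office_dock)}
  ∪ pre   = {open(d_office_dock)} ∪ {have(k2), locked(d_store_office)}
          = {have(k2), locked(d_store_office), open(d_office_dock)}

== RESULT ==
["have(k2)", "locked(d_store_office)", "open(d_office_dock)"]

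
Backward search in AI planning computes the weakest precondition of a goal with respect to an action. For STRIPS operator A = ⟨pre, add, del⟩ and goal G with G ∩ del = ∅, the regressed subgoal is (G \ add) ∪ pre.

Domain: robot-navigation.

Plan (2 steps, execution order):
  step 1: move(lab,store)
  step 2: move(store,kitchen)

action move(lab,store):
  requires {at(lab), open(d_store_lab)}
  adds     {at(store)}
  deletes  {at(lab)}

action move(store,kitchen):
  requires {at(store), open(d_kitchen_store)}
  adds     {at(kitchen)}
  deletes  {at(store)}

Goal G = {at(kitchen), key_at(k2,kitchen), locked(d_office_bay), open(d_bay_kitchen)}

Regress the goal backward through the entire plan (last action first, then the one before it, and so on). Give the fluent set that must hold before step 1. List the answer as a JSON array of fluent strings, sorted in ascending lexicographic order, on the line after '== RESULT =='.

Regress step by step:
  through step 2 (move(store,kitchen)): drop {at(kitchen)}, keep {key_at(k2,kitchen), locked(d_office_bay), open(d_bay_kitchen)}, require {at(store), open(d_kitchen_store)}
    → {at(store), key_at(k2,kitchen), locked(d_office_bay), open(d_bay_kitchen), open(d_kitchen_store)}
  through step 1 (move(lab,store)): drop {at(store)}, keep {key_at(k2,kitchen), locked(d_office_bay), open(d_bay_kitchen), open(d_kitchen_store)}, require {at(lab), open(d_store_lab)}
    → {at(lab), key_at(k2,kitchen), locked(d_office_bay), open(d_bay_kitchen), open(d_kitchen_store), open(d_store_lab)}

== RESULT ==
["at(lab)", "key_at(k2,kitchen)", "locked(d_office_bay)", "open(d_bay_kitchen)", "open(d_kitchen_store)", "open(d_store_lab)"]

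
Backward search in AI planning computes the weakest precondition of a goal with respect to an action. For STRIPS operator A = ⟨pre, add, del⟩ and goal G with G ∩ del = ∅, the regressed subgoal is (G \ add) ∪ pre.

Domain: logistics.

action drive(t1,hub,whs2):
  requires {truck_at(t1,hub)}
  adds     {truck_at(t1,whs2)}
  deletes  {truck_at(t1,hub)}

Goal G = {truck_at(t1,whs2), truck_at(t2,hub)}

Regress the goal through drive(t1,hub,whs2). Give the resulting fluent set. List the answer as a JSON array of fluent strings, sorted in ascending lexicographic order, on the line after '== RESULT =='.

Regress:
  G ∩ del = {}  (empty — regression defined)
  G \ add = {truck_at(t1,whs2), truck_at(t2,hub)} \ {truck_at(t1,whs2)} = {truck_at(t2,hub)}
  ∪ pre   = {truck_at(t2,hub)} ∪ {truck_at(t1,hub)}
          = {truck_at(t1,hub), truck_at(t2,hub)}

== RESULT ==
["truck_at(t1,hub)", "truck_at(t2,hub)"]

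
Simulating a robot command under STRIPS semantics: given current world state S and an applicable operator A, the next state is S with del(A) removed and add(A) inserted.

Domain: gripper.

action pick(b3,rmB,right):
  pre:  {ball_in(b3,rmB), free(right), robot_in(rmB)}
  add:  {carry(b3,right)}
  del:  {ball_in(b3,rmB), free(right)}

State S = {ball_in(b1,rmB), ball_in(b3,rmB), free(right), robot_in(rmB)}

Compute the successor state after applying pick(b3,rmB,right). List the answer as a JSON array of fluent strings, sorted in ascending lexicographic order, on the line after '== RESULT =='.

Progress:
  pre ⊆ S: {ball_in(b3,rmB), free(right), robot_in(rmB)} ⊆ S  — applicable
  S \ del = {ball_in(b1,rmB), robot_in(rmB)}
  ∪ add   = {ball_in(b1,rmB), carry(b3,right), robot_in(rmB)}

== RESULT ==
["ball_in(b1,rmB)", "carry(b3,right)", "robot_in(rmB)"]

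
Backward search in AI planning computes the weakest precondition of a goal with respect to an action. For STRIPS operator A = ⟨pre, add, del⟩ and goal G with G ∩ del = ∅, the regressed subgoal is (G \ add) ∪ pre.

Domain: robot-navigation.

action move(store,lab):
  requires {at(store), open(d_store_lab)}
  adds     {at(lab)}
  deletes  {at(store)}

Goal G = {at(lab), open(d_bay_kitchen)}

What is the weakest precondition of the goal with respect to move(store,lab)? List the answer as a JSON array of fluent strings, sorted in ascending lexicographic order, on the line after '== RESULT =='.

Regress:
  G ∩ del = {}  (empty — regression defined)
  G \ add = {at(lab), open(d_bay_kitchen)} \ {at(lab)} = {open(d_bay_kitchen)}
  ∪ pre   = {open(d_bay_kitchen)} ∪ {at(store), open(d_store_lab)}
          = {at(store), open(d_bay_kitchen), open(d_store_lab)}

== RESULT ==
["at(store)", "open(d_bay_kitchen)", "open(d_store_lab)"]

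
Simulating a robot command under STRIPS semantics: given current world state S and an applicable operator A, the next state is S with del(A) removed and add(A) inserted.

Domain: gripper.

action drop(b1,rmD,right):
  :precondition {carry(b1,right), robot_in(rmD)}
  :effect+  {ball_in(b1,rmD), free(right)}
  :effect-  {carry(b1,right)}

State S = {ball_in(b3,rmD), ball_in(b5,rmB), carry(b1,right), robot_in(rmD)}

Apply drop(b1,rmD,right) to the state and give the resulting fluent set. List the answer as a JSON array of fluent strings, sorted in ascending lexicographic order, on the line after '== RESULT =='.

Progress:
  pre ⊆ S: {carry(b1,right), robot_in(rmD)} ⊆ S  — applicable
  S \ del = {ball_in(b3,rmD), ball_in(b5,rmB), robot_in(rmD)}
  ∪ add   = {ball_in(b1,rmD), ball_in(b3,rmD), ball_in(b5,rmB), free(right), robot_in(rmD)}

== RESULT ==
["ball_in(b1,rmD)", "ball_in(b3,rmD)", "ball_in(b5,rmB)", "free(right)", "robot_in(rmD)"]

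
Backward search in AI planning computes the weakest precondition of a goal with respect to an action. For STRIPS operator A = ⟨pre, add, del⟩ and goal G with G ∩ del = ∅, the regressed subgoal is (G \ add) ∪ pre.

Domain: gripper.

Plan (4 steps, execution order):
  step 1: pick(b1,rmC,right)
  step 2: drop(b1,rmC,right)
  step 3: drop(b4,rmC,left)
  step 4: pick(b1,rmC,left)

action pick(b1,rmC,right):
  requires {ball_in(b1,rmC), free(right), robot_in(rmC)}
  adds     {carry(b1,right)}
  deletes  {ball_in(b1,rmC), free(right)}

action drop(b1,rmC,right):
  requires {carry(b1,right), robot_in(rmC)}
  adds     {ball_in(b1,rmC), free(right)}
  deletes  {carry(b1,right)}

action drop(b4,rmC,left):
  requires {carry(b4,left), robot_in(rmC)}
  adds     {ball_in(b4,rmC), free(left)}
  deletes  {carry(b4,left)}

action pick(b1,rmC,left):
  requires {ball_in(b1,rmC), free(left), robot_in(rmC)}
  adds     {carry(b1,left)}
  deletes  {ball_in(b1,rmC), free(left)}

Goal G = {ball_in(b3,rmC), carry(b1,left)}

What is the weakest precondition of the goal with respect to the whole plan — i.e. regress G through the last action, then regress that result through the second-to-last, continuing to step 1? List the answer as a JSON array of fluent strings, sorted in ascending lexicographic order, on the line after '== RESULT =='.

Regress step by step:
  through step 4 (pick(b1,rmC,left)): drop {carry(b1,left)}, keep {ball_in(b3,rmC)}, require {ball_in(b1,rmC), free(left), robot_in(rmC)}
    → {ball_in(b1,rmC), ball_in(b3,rmC), free(left), robot_in(rmC)}
  through step 3 (drop(b4,rmC,left)): drop {free(left)}, keep {ball_in(b1,rmC), ball_in(b3,rmC), robot_in(rmC)}, require {carry(b4,left), robot_in(rmC)}
    → {ball_in(b1,rmC), ball_in(b3,rmC), carry(b4,left), robot_in(rmC)}
  through step 2 (drop(b1,rmC,right)): drop {ball_in(b1,rmC)}, keep {ball_in(b3,rmC), carry(b4,left), robot_in(rmC)}, require {carry(b1,right), robot_in(rmC)}
    → {ball_in(b3,rmC), carry(b1,right), carry(b4,left), robot_in(rmC)}
  through step 1 (pick(b1,rmC,right)): drop {carry(b1,right)}, keep {ball_in(b3,rmC), carry(b4,left), robot_in(rmC)}, require {ball_in(b1,rmC), free(right), robot_in(rmC)}
    → {ball_in(b1,rmC), ball_in(b3,rmC), carry(b4,left), free(right), robot_in(rmC)}

== RESULT ==
["ball_in(b1,rmC)", "ball_in(b3,rmC)", "carry(b4,left)", "free(right)", "robot_in(rmC)"]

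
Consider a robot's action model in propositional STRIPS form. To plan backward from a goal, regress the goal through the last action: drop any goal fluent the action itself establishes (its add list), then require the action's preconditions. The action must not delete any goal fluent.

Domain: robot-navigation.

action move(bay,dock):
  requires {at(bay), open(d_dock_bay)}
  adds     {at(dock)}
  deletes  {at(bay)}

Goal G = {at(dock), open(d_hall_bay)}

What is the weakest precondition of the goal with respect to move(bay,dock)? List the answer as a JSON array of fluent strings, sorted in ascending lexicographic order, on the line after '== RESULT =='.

Compute (G \ add) ∪ pre:
  G ∩ del = {}  (empty — regression defined)
  G \ add = {at(dock), open(d_hall_bay)} \ {at(dock)} = {open(d_hall_bay)}
  ∪ pre   = {open(d_hall_bay)} ∪ {at(bay), open(d_dock_bay)}
          = {at(bay), open(d_dock_bay), open(d_hall_bay)}

== RESULT ==
["at(bay)", "open(d_dock_bay)", "open(d_hall_bay)"]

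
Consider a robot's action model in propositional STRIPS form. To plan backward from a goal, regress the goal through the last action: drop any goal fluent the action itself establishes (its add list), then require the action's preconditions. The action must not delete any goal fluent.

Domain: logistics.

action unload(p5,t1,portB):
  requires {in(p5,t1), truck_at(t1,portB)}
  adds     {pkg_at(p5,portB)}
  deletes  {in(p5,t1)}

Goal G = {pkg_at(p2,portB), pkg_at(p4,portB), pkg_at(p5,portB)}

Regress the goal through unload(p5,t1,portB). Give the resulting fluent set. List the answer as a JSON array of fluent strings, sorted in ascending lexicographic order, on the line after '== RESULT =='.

Regress:
  G ∩ del = {}  (empty — regression defined)
  G \ add = {pkg_at(p2,portB), pkg_at(p4,portB), pkg_at(p5,portB)} \ {pkg_at(p5,portB)} = {pkg_at(p2,portB), pkg_at(p4,portB)}
  ∪ pre   = {pkg_at(p2,portB), pkg_at(p4,portB)} ∪ {in(p5,t1), truck_at(t1,portB)}
          = {in(p5,t1), pkg_at(p2,portB), pkg_at(p4,portB), truck_at(t1,portB)}

== RESULT ==
["in(p5,t1)", "pkg_at(p2,portB)", "pkg_at(p4,portB)", "truck_at(t1,portB)"]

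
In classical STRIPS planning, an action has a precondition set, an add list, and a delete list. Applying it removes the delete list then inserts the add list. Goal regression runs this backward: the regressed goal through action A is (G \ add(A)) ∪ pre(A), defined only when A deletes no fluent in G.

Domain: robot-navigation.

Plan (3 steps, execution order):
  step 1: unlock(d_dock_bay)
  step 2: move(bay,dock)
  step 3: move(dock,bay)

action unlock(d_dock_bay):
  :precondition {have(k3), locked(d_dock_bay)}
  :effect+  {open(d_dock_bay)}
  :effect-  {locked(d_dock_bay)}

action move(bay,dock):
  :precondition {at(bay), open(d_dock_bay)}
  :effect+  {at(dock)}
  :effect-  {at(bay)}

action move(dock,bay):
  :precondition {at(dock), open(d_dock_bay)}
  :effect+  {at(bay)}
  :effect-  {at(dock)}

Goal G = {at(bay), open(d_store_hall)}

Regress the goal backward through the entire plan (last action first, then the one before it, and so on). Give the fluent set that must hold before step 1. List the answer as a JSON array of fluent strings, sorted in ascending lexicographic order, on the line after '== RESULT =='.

Regress step by step:
  through step 3 (move(dock,bay)): drop {at(bay)}, keep {open(d_store_hall)}, require {at(dock), open(d_dock_bay)}
    → {at(dock), open(d_dock_bay), open(d_store_hall)}
  through step 2 (move(bay,dock)): drop {at(dock)}, keep {open(d_dock_bay), open(d_store_hall)}, require {at(bay), open(d_dock_bay)}
    → {at(bay), open(d_dock_bay), open(d_store_hall)}
  through step 1 (unlock(d_dock_bay)): drop {open(d_dock_bay)}, keep {at(bay), open(d_store_hall)}, require {have(k3), locked(d_dock_bay)}
    → {at(bay), have(k3), locked(d_dock_bay), open(d_store_hall)}

== RESULT ==
["at(bay)", "have(k3)", "locked(d_dock_bay)", "open(d_store_hall)"]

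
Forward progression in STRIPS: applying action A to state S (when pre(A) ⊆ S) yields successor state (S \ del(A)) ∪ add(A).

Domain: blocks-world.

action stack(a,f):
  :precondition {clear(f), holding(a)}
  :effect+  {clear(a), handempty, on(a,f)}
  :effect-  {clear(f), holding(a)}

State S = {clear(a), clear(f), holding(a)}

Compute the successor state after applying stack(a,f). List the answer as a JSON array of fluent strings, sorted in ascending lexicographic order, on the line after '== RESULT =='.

Compute (S \ del) ∪ add:
  pre ⊆ S: {clear(f), holding(a)} ⊆ S  — applicable
  S \ del = {clear(a)}
  ∪ add   = {clear(a), handempty, on(a,f)}

== RESULT ==
["clear(a)", "handempty", "on(a,f)"]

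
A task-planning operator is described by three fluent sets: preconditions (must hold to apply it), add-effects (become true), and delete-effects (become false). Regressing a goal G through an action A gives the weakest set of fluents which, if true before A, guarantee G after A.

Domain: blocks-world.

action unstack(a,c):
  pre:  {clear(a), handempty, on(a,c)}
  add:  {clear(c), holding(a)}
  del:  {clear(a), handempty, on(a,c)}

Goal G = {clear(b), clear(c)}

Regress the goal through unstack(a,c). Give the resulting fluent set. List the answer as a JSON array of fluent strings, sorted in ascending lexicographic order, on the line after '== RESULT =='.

Regress:
  G ∩ del = {}  (empty — regression defined)
  G \ add = {clear(b), clear(c)} \ {clear(c), holding(a)} = {clear(b)}
  ∪ pre   = {clear(b)} ∪ {clear(a), handempty, on(a,c)}
          = {clear(a), clear(b), handempty, on(a,c)}

== RESULT ==
["clear(a)", "clear(b)", "handempty", "on(a,c)"]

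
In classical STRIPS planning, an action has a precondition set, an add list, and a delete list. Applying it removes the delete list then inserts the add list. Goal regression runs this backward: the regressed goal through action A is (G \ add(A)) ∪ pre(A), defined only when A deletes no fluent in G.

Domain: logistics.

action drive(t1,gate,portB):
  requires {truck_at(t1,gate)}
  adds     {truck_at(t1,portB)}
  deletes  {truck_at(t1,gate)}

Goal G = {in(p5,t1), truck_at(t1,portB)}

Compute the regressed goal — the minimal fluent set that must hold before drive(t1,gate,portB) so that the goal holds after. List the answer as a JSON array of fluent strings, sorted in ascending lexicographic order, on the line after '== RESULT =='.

Regress:
  G ∩ del = {}  (empty — regression defined)
  G \ add = {in(p5,t1), truck_at(t1,portB)} \ {truck_at(t1,portB)} = {in(p5,t1)}
  ∪ pre   = {in(p5,t1)} ∪ {truck_at(t1,gate)}
          = {in(p5,t1), truck_at(t1,gate)}

== RESULT ==
["in(p5,t1)", "truck_at(t1,gate)"]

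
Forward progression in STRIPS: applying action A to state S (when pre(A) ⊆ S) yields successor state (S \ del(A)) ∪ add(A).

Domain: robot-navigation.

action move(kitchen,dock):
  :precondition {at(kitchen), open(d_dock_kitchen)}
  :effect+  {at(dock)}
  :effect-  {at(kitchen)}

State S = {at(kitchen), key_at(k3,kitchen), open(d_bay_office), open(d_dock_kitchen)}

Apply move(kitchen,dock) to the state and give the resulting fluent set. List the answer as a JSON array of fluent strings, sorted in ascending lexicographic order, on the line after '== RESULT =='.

Progress:
  pre ⊆ S: {at(kitchen), open(d_dock_kitchen)} ⊆ S  — applicable
  S \ del = {key_at(k3,kitchen), open(d_bay_office), open(d_dock_kitchen)}
  ∪ add   = {at(dock), key_at(k3,kitchen), open(d_bay_office), open(d_dock_kitchen)}

== RESULT ==
["at(dock)", "key_at(k3,kitchen)", "open(d_bay_office)", "open(d_dock_kitchen)"]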